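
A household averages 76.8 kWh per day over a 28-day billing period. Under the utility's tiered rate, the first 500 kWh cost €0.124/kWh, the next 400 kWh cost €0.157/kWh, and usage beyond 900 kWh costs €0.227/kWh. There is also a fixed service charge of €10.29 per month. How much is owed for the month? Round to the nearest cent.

€418.93

Usage = 76.8 kWh/day × 28 days = 2150.4 kWh
First 500 kWh × €0.124 = €62.00
Next 400 kWh × €0.157 = €62.80
Remaining 1250.4 kWh × €0.227 = €283.84
Energy charge = €408.64; + service €10.29 = €418.93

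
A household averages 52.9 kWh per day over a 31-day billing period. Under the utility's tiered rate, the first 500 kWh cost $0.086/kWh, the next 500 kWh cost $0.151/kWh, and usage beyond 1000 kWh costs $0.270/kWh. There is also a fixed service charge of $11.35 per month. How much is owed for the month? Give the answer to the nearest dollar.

$303

Usage = 52.9 kWh/day × 31 days = 1639.9 kWh
First 500 kWh × $0.086 = $43.00
Next 500 kWh × $0.151 = $75.50
Remaining 639.9 kWh × $0.270 = $172.77
Energy charge = $291.27; + service $11.35 = $302.62 ≈ $303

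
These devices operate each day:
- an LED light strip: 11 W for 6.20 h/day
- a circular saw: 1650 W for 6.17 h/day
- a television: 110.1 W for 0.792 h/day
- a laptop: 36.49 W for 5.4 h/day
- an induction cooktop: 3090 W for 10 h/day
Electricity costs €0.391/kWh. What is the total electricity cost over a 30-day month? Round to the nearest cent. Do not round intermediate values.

LED light strip: 11 W × 6.20 h × 30 d = 2,046 Wh = 2.046 kWh
circular saw: 1650 W × 6.17 h × 30 d = 305,415 Wh = 305.4 kWh
television: 110.1 W × 0.792 h × 30 d = 2,616 Wh = 2.616 kWh
laptop: 36.49 W × 5.4 h × 30 d = 5,911 Wh = 5.911 kWh
induction cooktop: 3090 W × 10 h × 30 d = 927,000 Wh = 927 kWh
Total energy = 2.046 + 305.4 + 2.616 + 5.911 + 927 = 1,243 kWh
Cost = 1,243 kWh × €0.391 = €486.01

€486.01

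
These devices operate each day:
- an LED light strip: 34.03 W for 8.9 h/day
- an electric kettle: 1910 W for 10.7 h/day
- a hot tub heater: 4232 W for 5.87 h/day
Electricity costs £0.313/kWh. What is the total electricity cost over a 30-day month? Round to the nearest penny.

LED light strip: 34.03 W × 8.9 h × 30 d = 9,086 Wh = 9.086 kWh
electric kettle: 1910 W × 10.7 h × 30 d = 613,110 Wh = 613.1 kWh
hot tub heater: 4232 W × 5.87 h × 30 d = 745,255 Wh = 745.3 kWh
Total energy = 9.086 + 613.1 + 745.3 = 1,367 kWh
Cost = 1,367 kWh × £0.313 = £428.01

£428.01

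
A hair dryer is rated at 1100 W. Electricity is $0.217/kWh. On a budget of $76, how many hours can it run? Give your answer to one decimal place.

Energy budget = $76 / $0.217 per kWh = 350.2 kWh = 350,230 Wh
Runtime = 350,230 Wh / 1100 W = 318.4 h

318.4 h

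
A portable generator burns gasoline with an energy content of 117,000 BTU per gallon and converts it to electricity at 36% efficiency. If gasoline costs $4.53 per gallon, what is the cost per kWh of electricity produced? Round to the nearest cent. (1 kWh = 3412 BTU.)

$0.37

Electrical output per gallon = 117,000 BTU × 0.36 / 3412 BTU/kWh = 12.34 kWh
Cost per kWh = $4.53 / 12.34 kWh = $0.367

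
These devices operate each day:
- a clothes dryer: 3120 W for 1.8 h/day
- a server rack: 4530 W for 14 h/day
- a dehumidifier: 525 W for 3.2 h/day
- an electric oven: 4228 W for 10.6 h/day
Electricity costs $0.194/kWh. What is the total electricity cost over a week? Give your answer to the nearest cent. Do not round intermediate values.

clothes dryer: 3120 W × 1.8 h × 7 d = 39,312 Wh = 39.31 kWh
server rack: 4530 W × 14 h × 7 d = 443,940 Wh = 443.9 kWh
dehumidifier: 525 W × 3.2 h × 7 d = 11,760 Wh = 11.76 kWh
electric oven: 4228 W × 10.6 h × 7 d = 313,718 Wh = 313.7 kWh
Total energy = 39.31 + 443.9 + 11.76 + 313.7 = 808.7 kWh
Cost = 808.7 kWh × $0.194 = $156.89

$156.89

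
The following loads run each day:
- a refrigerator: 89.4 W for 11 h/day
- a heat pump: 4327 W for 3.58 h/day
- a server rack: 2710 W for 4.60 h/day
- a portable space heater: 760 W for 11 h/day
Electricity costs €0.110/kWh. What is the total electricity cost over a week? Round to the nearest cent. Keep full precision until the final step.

refrigerator: 89.4 W × 11 h × 7 d = 6,884 Wh = 6.884 kWh
heat pump: 4327 W × 3.58 h × 7 d = 108,435 Wh = 108.4 kWh
server rack: 2710 W × 4.60 h × 7 d = 87,262 Wh = 87.26 kWh
portable space heater: 760 W × 11 h × 7 d = 58,520 Wh = 58.52 kWh
Total energy = 6.884 + 108.4 + 87.26 + 58.52 = 261.1 kWh
Cost = 261.1 kWh × €0.110 = €28.72

€28.72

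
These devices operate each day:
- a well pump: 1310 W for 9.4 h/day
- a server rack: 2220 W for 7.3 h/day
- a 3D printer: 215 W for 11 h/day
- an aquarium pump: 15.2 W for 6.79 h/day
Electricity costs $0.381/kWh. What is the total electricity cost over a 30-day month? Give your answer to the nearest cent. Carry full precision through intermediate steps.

$354.20

well pump: 1310 W × 9.4 h × 30 d = 369,420 Wh = 369.4 kWh
server rack: 2220 W × 7.3 h × 30 d = 486,180 Wh = 486.2 kWh
3D printer: 215 W × 11 h × 30 d = 70,950 Wh = 70.95 kWh
aquarium pump: 15.2 W × 6.79 h × 30 d = 3,096 Wh = 3.096 kWh
Total energy = 369.4 + 486.2 + 70.95 + 3.096 = 929.6 kWh
Cost = 929.6 kWh × $0.381 = $354.20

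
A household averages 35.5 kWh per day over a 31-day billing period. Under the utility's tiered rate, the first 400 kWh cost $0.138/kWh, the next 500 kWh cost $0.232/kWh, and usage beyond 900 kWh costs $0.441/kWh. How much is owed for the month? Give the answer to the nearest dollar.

Usage = 35.5 kWh/day × 31 days = 1100.5 kWh
First 400 kWh × $0.138 = $55.20
Next 500 kWh × $0.232 = $116.00
Remaining 200.5 kWh × $0.441 = $88.42
Total = $259.62 ≈ $260

$260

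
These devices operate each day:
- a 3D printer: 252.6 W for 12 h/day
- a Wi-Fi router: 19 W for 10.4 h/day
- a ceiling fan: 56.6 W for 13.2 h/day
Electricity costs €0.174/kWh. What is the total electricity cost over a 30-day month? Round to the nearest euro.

€21

3D printer: 252.6 W × 12 h × 30 d = 90,936 Wh = 90.94 kWh
Wi-Fi router: 19 W × 10.4 h × 30 d = 5,928 Wh = 5.928 kWh
ceiling fan: 56.6 W × 13.2 h × 30 d = 22,414 Wh = 22.41 kWh
Total energy = 90.94 + 5.928 + 22.41 = 119.3 kWh
Cost = 119.3 kWh × €0.174 = €20.75 ≈ €21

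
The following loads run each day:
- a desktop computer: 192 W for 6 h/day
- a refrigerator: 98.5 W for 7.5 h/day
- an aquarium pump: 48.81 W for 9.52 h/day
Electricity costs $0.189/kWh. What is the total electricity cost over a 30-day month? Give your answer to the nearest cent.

desktop computer: 192 W × 6 h × 30 d = 34,560 Wh = 34.56 kWh
refrigerator: 98.5 W × 7.5 h × 30 d = 22,162 Wh = 22.16 kWh
aquarium pump: 48.81 W × 9.52 h × 30 d = 13,940 Wh = 13.94 kWh
Total energy = 34.56 + 22.16 + 13.94 = 70.66 kWh
Cost = 70.66 kWh × $0.189 = $13.36

$13.36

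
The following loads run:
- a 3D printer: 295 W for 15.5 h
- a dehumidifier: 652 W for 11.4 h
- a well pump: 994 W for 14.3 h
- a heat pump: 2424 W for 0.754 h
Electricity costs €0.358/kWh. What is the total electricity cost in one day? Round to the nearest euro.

€10

3D printer: 295 W × 15.5 h = 4,572 Wh = 4.572 kWh
dehumidifier: 652 W × 11.4 h = 7,433 Wh = 7.433 kWh
well pump: 994 W × 14.3 h = 14,214 Wh = 14.21 kWh
heat pump: 2424 W × 0.754 h = 1,828 Wh = 1.828 kWh
Total energy = 4.572 + 7.433 + 14.21 + 1.828 = 28.05 kWh
Cost = 28.05 kWh × €0.358 = €10.04 ≈ €10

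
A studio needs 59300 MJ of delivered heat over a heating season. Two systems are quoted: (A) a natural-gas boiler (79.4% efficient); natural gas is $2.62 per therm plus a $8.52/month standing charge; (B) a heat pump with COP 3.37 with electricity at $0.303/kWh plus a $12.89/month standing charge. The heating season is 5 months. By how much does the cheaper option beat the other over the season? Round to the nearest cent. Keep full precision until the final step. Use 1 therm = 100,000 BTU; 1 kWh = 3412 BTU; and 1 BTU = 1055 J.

Heat load = 59300 MJ = 59,300,000,000 J / 1055 = 56,208,531 BTU
Gas: input = 56,208,531 / 0.794 = 70,791,601 BTU = 707.9 therm → 707.9 × $2.62 = $1,854.74; + 5 × $8.52 standing = $1,897.34
Heat pump: 56,208,531 BTU / 3412 = 16,470 kWh heat; / 3.37 = 4,888 kWh in → × $0.303 = $1,481.17; + 5 × $12.89 standing = $1,545.62
Difference = |$1,897.34 − $1,545.62| = $351.72

$351.72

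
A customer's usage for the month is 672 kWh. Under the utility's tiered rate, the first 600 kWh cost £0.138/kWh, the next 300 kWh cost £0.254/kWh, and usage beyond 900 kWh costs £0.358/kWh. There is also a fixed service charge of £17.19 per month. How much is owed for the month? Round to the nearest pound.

First 600 kWh × £0.138 = £82.80
Next 72 kWh × £0.254 = £18.29
Remaining tier: 0 kWh (not reached)
Energy charge = £101.09; + service £17.19 = £118.28 ≈ £118

£118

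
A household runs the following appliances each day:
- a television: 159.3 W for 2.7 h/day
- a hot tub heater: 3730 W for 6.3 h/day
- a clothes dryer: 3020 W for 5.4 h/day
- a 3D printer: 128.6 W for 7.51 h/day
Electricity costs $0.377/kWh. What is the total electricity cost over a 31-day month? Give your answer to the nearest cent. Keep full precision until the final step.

television: 159.3 W × 2.7 h × 31 d = 13,333 Wh = 13.33 kWh
hot tub heater: 3730 W × 6.3 h × 31 d = 728,469 Wh = 728.5 kWh
clothes dryer: 3020 W × 5.4 h × 31 d = 505,548 Wh = 505.5 kWh
3D printer: 128.6 W × 7.51 h × 31 d = 29,939 Wh = 29.94 kWh
Total energy = 13.33 + 728.5 + 505.5 + 29.94 = 1,277 kWh
Cost = 1,277 kWh × $0.377 = $481.54

$481.54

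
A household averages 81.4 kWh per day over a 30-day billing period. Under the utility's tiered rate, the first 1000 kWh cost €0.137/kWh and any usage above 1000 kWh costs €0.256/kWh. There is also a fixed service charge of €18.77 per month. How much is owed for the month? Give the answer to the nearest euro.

€525

Usage = 81.4 kWh/day × 30 days = 2442 kWh
First 1000 kWh × €0.137 = €137.00
Remaining 1442 kWh × €0.256 = €369.15
Energy charge = €506.15; + service €18.77 = €524.92 ≈ €525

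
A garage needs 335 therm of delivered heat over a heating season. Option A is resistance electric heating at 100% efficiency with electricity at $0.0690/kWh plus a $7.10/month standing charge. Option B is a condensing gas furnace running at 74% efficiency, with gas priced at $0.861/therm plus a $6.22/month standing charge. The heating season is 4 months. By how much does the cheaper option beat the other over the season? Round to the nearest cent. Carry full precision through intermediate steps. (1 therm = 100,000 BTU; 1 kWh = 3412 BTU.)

$291.20

Heat load = 335 therm × 100,000 = 33,500,000 BTU
Gas: input = 33,500,000 / 0.74 = 45,270,270 BTU = 452.7 therm → 452.7 × $0.861 = $389.78; + 4 × $6.22 standing = $414.66
Electric: 33,500,000 BTU / 3412 = 9,818 kWh → × $0.0690 = $677.46; + 4 × $7.10 standing = $705.86
Difference = |$414.66 − $705.86| = $291.20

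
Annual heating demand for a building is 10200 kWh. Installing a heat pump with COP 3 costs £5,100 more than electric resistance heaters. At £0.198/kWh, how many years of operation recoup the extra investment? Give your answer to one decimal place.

3.8 years

Resistance: 10200 kWh × £0.198 = £2,019.60/yr
Heat pump: 10200 / 3 = 3400 kWh in → × £0.198 = £673.20/yr
Annual savings = £1,346.40
Payback = £5,100 / £1,346.40 = 3.79 years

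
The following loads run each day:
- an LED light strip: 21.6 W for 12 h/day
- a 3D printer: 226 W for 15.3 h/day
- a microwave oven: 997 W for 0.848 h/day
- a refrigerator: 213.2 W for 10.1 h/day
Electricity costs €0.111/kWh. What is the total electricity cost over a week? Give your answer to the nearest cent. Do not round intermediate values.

€5.22

LED light strip: 21.6 W × 12 h × 7 d = 1,814 Wh = 1.814 kWh
3D printer: 226 W × 15.3 h × 7 d = 24,205 Wh = 24.2 kWh
microwave oven: 997 W × 0.848 h × 7 d = 5,918 Wh = 5.918 kWh
refrigerator: 213.2 W × 10.1 h × 7 d = 15,073 Wh = 15.07 kWh
Total energy = 1.814 + 24.2 + 5.918 + 15.07 = 47.01 kWh
Cost = 47.01 kWh × €0.111 = €5.22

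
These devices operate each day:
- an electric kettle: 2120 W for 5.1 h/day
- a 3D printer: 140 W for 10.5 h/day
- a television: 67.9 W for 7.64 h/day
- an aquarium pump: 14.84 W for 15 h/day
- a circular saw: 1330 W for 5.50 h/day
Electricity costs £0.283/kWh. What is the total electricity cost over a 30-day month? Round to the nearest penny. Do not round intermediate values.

£172.67

electric kettle: 2120 W × 5.1 h × 30 d = 324,360 Wh = 324.4 kWh
3D printer: 140 W × 10.5 h × 30 d = 44,100 Wh = 44.1 kWh
television: 67.9 W × 7.64 h × 30 d = 15,563 Wh = 15.56 kWh
aquarium pump: 14.84 W × 15 h × 30 d = 6,678 Wh = 6.678 kWh
circular saw: 1330 W × 5.50 h × 30 d = 219,450 Wh = 219.4 kWh
Total energy = 324.4 + 44.1 + 15.56 + 6.678 + 219.4 = 610.2 kWh
Cost = 610.2 kWh × £0.283 = £172.67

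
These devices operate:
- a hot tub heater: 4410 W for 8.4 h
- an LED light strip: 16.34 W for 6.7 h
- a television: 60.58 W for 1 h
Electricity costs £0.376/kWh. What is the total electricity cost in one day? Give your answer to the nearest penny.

hot tub heater: 4410 W × 8.4 h = 37,044 Wh = 37.04 kWh
LED light strip: 16.34 W × 6.7 h = 109 Wh = 0.1095 kWh
television: 60.58 W × 1 h = 61 Wh = 0.06058 kWh
Total energy = 37.04 + 0.1095 + 0.06058 = 37.21 kWh
Cost = 37.21 kWh × £0.376 = £13.99

£13.99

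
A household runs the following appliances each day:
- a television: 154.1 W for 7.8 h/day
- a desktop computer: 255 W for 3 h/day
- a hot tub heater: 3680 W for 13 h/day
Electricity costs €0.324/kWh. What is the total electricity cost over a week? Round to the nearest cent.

television: 154.1 W × 7.8 h × 7 d = 8,414 Wh = 8.414 kWh
desktop computer: 255 W × 3 h × 7 d = 5,355 Wh = 5.355 kWh
hot tub heater: 3680 W × 13 h × 7 d = 334,880 Wh = 334.9 kWh
Total energy = 8.414 + 5.355 + 334.9 = 348.6 kWh
Cost = 348.6 kWh × €0.324 = €112.96

€112.96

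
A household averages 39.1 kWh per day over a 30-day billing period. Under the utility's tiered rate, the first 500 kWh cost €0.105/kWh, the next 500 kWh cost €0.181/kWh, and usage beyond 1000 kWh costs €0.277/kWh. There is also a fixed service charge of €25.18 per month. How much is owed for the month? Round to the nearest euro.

Usage = 39.1 kWh/day × 30 days = 1173 kWh
First 500 kWh × €0.105 = €52.50
Next 500 kWh × €0.181 = €90.50
Remaining 173 kWh × €0.277 = €47.92
Energy charge = €190.92; + service €25.18 = €216.10 ≈ €216

€216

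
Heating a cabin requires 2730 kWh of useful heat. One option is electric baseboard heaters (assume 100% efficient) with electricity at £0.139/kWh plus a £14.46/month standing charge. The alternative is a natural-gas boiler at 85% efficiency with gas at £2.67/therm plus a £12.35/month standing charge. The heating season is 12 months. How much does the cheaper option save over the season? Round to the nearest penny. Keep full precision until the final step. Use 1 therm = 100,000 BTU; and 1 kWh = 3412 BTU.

Heat load = 2730 kWh × 3412 = 9,314,760 BTU
Gas: input = 9,314,760 / 0.85 = 10,958,541 BTU = 109.6 therm → 109.6 × £2.67 = £292.59; + 12 × £12.35 standing = £440.79
Electric: 9,314,760 BTU / 3412 = 2,730 kWh → × £0.139 = £379.47; + 12 × £14.46 standing = £552.99
Difference = |£440.79 − £552.99| = £112.20

£112.20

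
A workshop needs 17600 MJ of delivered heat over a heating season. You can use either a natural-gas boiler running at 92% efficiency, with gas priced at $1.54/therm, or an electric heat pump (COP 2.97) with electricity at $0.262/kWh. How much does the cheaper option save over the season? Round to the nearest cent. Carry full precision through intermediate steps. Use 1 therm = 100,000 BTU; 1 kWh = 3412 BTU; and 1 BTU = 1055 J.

Heat load = 17600 MJ = 17,600,000,000 J / 1055 = 16,682,464 BTU
Gas: input = 16,682,464 / 0.92 = 18,133,114 BTU = 181.3 therm → 181.3 × $1.54 = $279.25
Heat pump: 16,682,464 BTU / 3412 = 4,889 kWh heat; / 2.97 = 1,646 kWh in → × $0.262 = $431.32
Difference = |$279.25 − $431.32| = $152.07

$152.07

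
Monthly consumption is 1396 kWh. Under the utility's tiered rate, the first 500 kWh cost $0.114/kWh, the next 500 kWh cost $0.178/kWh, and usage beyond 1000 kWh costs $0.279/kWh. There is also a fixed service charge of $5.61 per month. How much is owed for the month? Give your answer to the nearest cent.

First 500 kWh × $0.114 = $57.00
Next 500 kWh × $0.178 = $89.00
Remaining 396 kWh × $0.279 = $110.48
Energy charge = $256.48; + service $5.61 = $262.09

$262.09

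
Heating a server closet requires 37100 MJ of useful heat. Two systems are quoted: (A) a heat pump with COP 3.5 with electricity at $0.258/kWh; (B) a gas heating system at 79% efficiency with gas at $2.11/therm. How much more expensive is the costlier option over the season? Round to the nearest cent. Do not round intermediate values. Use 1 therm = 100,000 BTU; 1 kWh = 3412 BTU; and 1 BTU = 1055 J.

$179.50

Heat load = 37100 MJ = 37,100,000,000 J / 1055 = 35,165,877 BTU
Gas: input = 35,165,877 / 0.79 = 44,513,768 BTU = 445.1 therm → 445.1 × $2.11 = $939.24
Heat pump: 35,165,877 BTU / 3412 = 10,310 kWh heat; / 3.5 = 2,945 kWh in → × $0.258 = $759.74
Difference = |$939.24 − $759.74| = $179.50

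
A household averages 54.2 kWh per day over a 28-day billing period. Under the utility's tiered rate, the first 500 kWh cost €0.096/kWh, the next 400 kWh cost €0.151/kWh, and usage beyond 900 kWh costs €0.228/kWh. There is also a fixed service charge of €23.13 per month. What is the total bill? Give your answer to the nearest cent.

€272.34

Usage = 54.2 kWh/day × 28 days = 1517.6 kWh
First 500 kWh × €0.096 = €48.00
Next 400 kWh × €0.151 = €60.40
Remaining 617.6 kWh × €0.228 = €140.81
Energy charge = €249.21; + service €23.13 = €272.34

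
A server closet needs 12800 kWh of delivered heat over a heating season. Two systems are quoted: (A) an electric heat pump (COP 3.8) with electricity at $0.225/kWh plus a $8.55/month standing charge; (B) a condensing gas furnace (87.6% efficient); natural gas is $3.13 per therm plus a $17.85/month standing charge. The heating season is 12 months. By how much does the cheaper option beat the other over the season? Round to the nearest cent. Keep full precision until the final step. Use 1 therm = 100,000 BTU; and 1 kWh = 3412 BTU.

$914.19

Heat load = 12800 kWh × 3412 = 43,673,600 BTU
Gas: input = 43,673,600 / 0.876 = 49,855,708 BTU = 498.6 therm → 498.6 × $3.13 = $1,560.48; + 12 × $17.85 standing = $1,774.68
Heat pump: 43,673,600 BTU / 3412 = 12,800 kWh heat; / 3.8 = 3,368 kWh in → × $0.225 = $757.89; + 12 × $8.55 standing = $860.49
Difference = |$1,774.68 − $860.49| = $914.19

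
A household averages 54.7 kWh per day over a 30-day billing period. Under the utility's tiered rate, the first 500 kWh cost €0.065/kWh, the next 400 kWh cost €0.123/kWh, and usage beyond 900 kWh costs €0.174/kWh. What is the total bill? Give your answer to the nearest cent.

Usage = 54.7 kWh/day × 30 days = 1641 kWh
First 500 kWh × €0.065 = €32.50
Next 400 kWh × €0.123 = €49.20
Remaining 741 kWh × €0.174 = €128.93
Total = €210.63

€210.63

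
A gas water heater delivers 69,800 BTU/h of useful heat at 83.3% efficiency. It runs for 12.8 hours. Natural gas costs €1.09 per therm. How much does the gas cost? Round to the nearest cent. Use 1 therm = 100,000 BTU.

Heat delivered = 69,800 BTU/h × 12.8 h = 893,440 BTU
Gas input = 893,440 / 0.833 = 1,072,557 BTU
= 1,072,557 / 100,000 = 10.73 therm
Cost = 10.73 × €1.09/therm = €11.69

€11.69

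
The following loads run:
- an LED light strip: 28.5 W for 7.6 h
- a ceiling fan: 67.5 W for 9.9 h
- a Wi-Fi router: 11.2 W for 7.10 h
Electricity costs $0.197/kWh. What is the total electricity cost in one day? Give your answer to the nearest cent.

$0.19

LED light strip: 28.5 W × 7.6 h = 217 Wh = 0.2166 kWh
ceiling fan: 67.5 W × 9.9 h = 668 Wh = 0.6683 kWh
Wi-Fi router: 11.2 W × 7.10 h = 80 Wh = 0.07952 kWh
Total energy = 0.2166 + 0.6683 + 0.07952 = 0.9644 kWh
Cost = 0.9644 kWh × $0.197 = $0.19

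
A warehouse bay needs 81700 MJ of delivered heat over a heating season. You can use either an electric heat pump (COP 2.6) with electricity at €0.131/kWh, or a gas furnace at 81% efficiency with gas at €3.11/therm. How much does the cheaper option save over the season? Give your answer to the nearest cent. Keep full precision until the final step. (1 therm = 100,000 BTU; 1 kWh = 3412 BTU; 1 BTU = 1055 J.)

€1829.78

Heat load = 81700 MJ = 81,700,000,000 J / 1055 = 77,440,758 BTU
Gas: input = 77,440,758 / 0.81 = 95,605,874 BTU = 956.1 therm → 956.1 × €3.11 = €2,973.34
Heat pump: 77,440,758 BTU / 3412 = 22,700 kWh heat; / 2.6 = 8,729 kWh in → × €0.131 = €1,143.56
Difference = |€2,973.34 − €1,143.56| = €1,829.78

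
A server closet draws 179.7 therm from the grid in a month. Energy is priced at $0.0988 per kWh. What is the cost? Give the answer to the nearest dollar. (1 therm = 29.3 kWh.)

179.7 therm × (29.3 kWh/therm) = 5,265 kWh
Cost = 5,265 kWh × $0.0988/kWh = $520.20 ≈ $520

$520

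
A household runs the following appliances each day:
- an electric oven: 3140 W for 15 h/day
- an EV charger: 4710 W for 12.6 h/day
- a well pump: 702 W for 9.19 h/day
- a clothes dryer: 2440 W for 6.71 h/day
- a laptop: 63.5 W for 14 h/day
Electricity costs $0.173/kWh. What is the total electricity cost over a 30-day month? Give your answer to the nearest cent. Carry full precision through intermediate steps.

$675.52

electric oven: 3140 W × 15 h × 30 d = 1,413,000 Wh = 1,413 kWh
EV charger: 4710 W × 12.6 h × 30 d = 1,780,380 Wh = 1,780 kWh
well pump: 702 W × 9.19 h × 30 d = 193,541 Wh = 193.5 kWh
clothes dryer: 2440 W × 6.71 h × 30 d = 491,172 Wh = 491.2 kWh
laptop: 63.5 W × 14 h × 30 d = 26,670 Wh = 26.67 kWh
Total energy = 1,413 + 1,780 + 193.5 + 491.2 + 26.67 = 3,905 kWh
Cost = 3,905 kWh × $0.173 = $675.52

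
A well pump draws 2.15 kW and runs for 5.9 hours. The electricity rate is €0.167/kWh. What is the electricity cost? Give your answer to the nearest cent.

€2.12

Energy = 2150 W × 5.9 h = 12,685 Wh = 12.69 kWh
Cost = 12.69 kWh × €0.167/kWh = €2.12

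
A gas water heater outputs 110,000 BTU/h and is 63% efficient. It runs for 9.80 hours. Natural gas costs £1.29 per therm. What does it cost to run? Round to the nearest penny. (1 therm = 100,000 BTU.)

£22.07

Heat delivered = 110,000 BTU/h × 9.80 h = 1,078,000 BTU
Gas input = 1,078,000 / 0.63 = 1,711,111 BTU
= 1,711,111 / 100,000 = 17.11 therm
Cost = 17.11 × £1.29/therm = £22.07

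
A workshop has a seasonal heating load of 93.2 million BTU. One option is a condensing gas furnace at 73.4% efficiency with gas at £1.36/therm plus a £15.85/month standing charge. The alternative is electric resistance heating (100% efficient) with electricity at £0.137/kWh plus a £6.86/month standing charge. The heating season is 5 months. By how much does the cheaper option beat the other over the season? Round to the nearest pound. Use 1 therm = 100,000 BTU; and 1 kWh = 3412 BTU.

£1970

Heat load = 93.2 × 10⁶ BTU = 93,200,000 BTU
Gas: input = 93,200,000 / 0.734 = 126,975,477 BTU = 1,270 therm → 1,270 × £1.36 = £1,726.87; + 5 × £15.85 standing = £1,806.12
Electric: 93,200,000 BTU / 3412 = 27,320 kWh → × £0.137 = £3,742.20; + 5 × £6.86 standing = £3,776.50
Difference = |£1,806.12 − £3,776.50| = £1,970.39 ≈ £1970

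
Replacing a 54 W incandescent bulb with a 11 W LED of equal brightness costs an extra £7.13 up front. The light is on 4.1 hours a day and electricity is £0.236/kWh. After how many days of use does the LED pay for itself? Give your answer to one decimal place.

Power saved = 54 − 11 = 43 W
Daily energy saved = 43 W × 4.1 h = 176.3 Wh = 0.1763 kWh
Daily savings = 0.1763 × £0.236 = £0.0416
Payback = £7.13 / £0.0416 per day = 171.4 days

171.4 days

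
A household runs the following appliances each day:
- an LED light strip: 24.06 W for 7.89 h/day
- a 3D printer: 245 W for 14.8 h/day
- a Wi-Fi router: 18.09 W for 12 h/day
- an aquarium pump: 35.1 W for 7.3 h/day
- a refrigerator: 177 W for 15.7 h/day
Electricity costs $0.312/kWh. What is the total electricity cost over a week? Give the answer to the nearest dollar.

LED light strip: 24.06 W × 7.89 h × 7 d = 1,329 Wh = 1.329 kWh
3D printer: 245 W × 14.8 h × 7 d = 25,382 Wh = 25.38 kWh
Wi-Fi router: 18.09 W × 12 h × 7 d = 1,520 Wh = 1.52 kWh
aquarium pump: 35.1 W × 7.3 h × 7 d = 1,794 Wh = 1.794 kWh
refrigerator: 177 W × 15.7 h × 7 d = 19,452 Wh = 19.45 kWh
Total energy = 1.329 + 25.38 + 1.52 + 1.794 + 19.45 = 49.48 kWh
Cost = 49.48 kWh × $0.312 = $15.44 ≈ $15

$15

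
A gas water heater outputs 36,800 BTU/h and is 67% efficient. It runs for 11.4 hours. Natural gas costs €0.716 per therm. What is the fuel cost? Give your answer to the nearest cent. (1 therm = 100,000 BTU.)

Heat delivered = 36,800 BTU/h × 11.4 h = 419,520 BTU
Gas input = 419,520 / 0.67 = 626,149 BTU
= 626,149 / 100,000 = 6.261 therm
Cost = 6.261 × €0.716/therm = €4.48

€4.48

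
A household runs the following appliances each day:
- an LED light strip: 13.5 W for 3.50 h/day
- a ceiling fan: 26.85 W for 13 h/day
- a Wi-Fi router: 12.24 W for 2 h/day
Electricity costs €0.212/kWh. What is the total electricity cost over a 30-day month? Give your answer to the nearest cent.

LED light strip: 13.5 W × 3.50 h × 30 d = 1,418 Wh = 1.417 kWh
ceiling fan: 26.85 W × 13 h × 30 d = 10,472 Wh = 10.47 kWh
Wi-Fi router: 12.24 W × 2 h × 30 d = 734 Wh = 0.7344 kWh
Total energy = 1.417 + 10.47 + 0.7344 = 12.62 kWh
Cost = 12.62 kWh × €0.212 = €2.68

€2.68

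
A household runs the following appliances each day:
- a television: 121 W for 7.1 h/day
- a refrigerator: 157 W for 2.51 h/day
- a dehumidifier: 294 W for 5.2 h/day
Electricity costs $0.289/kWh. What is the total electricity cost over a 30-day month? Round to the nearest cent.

television: 121 W × 7.1 h × 30 d = 25,773 Wh = 25.77 kWh
refrigerator: 157 W × 2.51 h × 30 d = 11,822 Wh = 11.82 kWh
dehumidifier: 294 W × 5.2 h × 30 d = 45,864 Wh = 45.86 kWh
Total energy = 25.77 + 11.82 + 45.86 = 83.46 kWh
Cost = 83.46 kWh × $0.289 = $24.12

$24.12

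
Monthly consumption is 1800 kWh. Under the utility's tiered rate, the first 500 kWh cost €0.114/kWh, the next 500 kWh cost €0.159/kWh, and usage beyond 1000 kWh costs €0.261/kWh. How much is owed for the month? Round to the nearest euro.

First 500 kWh × €0.114 = €57.00
Next 500 kWh × €0.159 = €79.50
Remaining 800 kWh × €0.261 = €208.80
Total = €345.30 ≈ €345

€345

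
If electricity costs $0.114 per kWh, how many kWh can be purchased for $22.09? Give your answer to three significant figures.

$22.09 / $0.114 per kWh = 193.8 kWh

194 kWh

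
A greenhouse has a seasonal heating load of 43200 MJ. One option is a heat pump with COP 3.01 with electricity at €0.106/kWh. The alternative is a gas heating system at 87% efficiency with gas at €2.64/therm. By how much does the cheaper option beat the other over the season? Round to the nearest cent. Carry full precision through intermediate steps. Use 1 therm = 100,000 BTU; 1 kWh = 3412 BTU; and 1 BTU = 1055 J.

Heat load = 43200 MJ = 43,200,000,000 J / 1055 = 40,947,867 BTU
Gas: input = 40,947,867 / 0.87 = 47,066,514 BTU = 470.7 therm → 470.7 × €2.64 = €1,242.56
Heat pump: 40,947,867 BTU / 3412 = 12,000 kWh heat; / 3.01 = 3,987 kWh in → × €0.106 = €422.63
Difference = |€1,242.56 − €422.63| = €819.92

€819.92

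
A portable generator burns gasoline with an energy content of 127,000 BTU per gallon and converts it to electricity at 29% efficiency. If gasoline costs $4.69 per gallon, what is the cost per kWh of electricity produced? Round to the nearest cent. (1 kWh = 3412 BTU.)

Electrical output per gallon = 127,000 BTU × 0.29 / 3412 BTU/kWh = 10.79 kWh
Cost per kWh = $4.69 / 10.79 kWh = $0.434

$0.43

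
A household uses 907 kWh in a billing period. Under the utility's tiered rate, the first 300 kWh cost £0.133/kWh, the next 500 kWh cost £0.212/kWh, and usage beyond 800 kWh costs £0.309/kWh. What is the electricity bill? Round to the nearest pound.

£179

First 300 kWh × £0.133 = £39.90
Next 500 kWh × £0.212 = £106.00
Remaining 107 kWh × £0.309 = £33.06
Total = £178.96 ≈ £179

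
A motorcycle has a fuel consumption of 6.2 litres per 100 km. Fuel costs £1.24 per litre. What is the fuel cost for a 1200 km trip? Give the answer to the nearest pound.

£92

Fuel = 6.2 L/100 km × 1200 km / 100 = 74.4 L
Cost = 74.4 L × £1.24/L = £92.26 ≈ £92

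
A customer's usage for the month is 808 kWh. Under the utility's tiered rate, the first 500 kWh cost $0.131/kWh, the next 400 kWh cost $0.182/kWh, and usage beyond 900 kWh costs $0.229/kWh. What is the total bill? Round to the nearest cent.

$121.56

First 500 kWh × $0.131 = $65.50
Next 308 kWh × $0.182 = $56.06
Remaining tier: 0 kWh (not reached)
Total = $121.56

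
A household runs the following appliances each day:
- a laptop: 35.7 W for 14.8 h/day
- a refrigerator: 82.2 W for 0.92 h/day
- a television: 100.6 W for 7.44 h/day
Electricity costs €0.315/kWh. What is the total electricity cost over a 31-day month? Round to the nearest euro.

€13

laptop: 35.7 W × 14.8 h × 31 d = 16,379 Wh = 16.38 kWh
refrigerator: 82.2 W × 0.92 h × 31 d = 2,344 Wh = 2.344 kWh
television: 100.6 W × 7.44 h × 31 d = 23,202 Wh = 23.2 kWh
Total energy = 16.38 + 2.344 + 23.2 = 41.93 kWh
Cost = 41.93 kWh × €0.315 = €13.21 ≈ €13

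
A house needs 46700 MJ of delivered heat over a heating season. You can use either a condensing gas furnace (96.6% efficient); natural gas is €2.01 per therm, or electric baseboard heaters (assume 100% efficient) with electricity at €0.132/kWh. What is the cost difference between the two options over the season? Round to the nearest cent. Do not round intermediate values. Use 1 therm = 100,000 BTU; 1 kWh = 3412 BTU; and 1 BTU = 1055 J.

Heat load = 46700 MJ = 46,700,000,000 J / 1055 = 44,265,403 BTU
Gas: input = 44,265,403 / 0.966 = 45,823,398 BTU = 458.2 therm → 458.2 × €2.01 = €921.05
Electric: 44,265,403 BTU / 3412 = 12,970 kWh → × €0.132 = €1,712.50
Difference = |€921.05 − €1,712.50| = €791.44

€791.44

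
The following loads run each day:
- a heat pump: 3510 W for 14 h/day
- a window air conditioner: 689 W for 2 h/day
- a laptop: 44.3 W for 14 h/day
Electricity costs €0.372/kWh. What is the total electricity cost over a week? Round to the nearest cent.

heat pump: 3510 W × 14 h × 7 d = 343,980 Wh = 344 kWh
window air conditioner: 689 W × 2 h × 7 d = 9,646 Wh = 9.646 kWh
laptop: 44.3 W × 14 h × 7 d = 4,341 Wh = 4.341 kWh
Total energy = 344 + 9.646 + 4.341 = 358 kWh
Cost = 358 kWh × €0.372 = €133.16

€133.16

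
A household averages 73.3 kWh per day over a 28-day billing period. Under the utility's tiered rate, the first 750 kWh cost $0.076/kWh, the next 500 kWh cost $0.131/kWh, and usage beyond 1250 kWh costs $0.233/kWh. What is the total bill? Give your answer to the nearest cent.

Usage = 73.3 kWh/day × 28 days = 2052.4 kWh
First 750 kWh × $0.076 = $57.00
Next 500 kWh × $0.131 = $65.50
Remaining 802.4 kWh × $0.233 = $186.96
Total = $309.46

$309.46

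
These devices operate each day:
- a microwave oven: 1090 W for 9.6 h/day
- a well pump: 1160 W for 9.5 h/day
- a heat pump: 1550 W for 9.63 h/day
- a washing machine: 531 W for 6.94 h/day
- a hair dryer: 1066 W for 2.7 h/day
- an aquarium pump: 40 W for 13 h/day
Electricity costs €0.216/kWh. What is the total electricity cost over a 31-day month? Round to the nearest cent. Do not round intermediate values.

€291.23

microwave oven: 1090 W × 9.6 h × 31 d = 324,384 Wh = 324.4 kWh
well pump: 1160 W × 9.5 h × 31 d = 341,620 Wh = 341.6 kWh
heat pump: 1550 W × 9.63 h × 31 d = 462,722 Wh = 462.7 kWh
washing machine: 531 W × 6.94 h × 31 d = 114,239 Wh = 114.2 kWh
hair dryer: 1066 W × 2.7 h × 31 d = 89,224 Wh = 89.22 kWh
aquarium pump: 40 W × 13 h × 31 d = 16,120 Wh = 16.12 kWh
Total energy = 324.4 + 341.6 + 462.7 + 114.2 + 89.22 + 16.12 = 1,348 kWh
Cost = 1,348 kWh × €0.216 = €291.23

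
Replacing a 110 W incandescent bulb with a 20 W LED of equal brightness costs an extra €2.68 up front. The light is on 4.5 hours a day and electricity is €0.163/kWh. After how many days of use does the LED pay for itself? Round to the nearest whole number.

Power saved = 110 − 20 = 90 W
Daily energy saved = 90 W × 4.5 h = 405 Wh = 0.405 kWh
Daily savings = 0.405 × €0.163 = €0.0660
Payback = €2.68 / €0.0660 per day = 40.6 days

41 days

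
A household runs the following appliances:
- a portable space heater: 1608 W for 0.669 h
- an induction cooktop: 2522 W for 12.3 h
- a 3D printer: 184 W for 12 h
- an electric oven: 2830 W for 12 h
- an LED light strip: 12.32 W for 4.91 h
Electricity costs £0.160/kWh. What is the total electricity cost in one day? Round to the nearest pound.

portable space heater: 1608 W × 0.669 h = 1,076 Wh = 1.076 kWh
induction cooktop: 2522 W × 12.3 h = 31,021 Wh = 31.02 kWh
3D printer: 184 W × 12 h = 2,208 Wh = 2.208 kWh
electric oven: 2830 W × 12 h = 33,960 Wh = 33.96 kWh
LED light strip: 12.32 W × 4.91 h = 60 Wh = 0.06049 kWh
Total energy = 1.076 + 31.02 + 2.208 + 33.96 + 0.06049 = 68.32 kWh
Cost = 68.32 kWh × £0.160 = £10.93 ≈ £11

£11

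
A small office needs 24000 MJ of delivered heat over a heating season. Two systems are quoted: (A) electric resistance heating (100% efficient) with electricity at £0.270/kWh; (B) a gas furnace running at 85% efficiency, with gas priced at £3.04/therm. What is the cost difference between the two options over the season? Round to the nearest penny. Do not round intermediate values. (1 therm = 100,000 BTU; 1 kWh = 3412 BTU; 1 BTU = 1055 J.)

£986.57

Heat load = 24000 MJ = 24,000,000,000 J / 1055 = 22,748,815 BTU
Gas: input = 22,748,815 / 0.85 = 26,763,312 BTU = 267.6 therm → 267.6 × £3.04 = £813.60
Electric: 22,748,815 BTU / 3412 = 6,667 kWh → × £0.270 = £1,800.17
Difference = |£813.60 − £1,800.17| = £986.57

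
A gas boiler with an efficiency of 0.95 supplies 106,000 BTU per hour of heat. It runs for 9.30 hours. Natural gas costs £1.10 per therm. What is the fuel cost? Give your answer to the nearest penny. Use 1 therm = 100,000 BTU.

£11.41

Heat delivered = 106,000 BTU/h × 9.30 h = 985,800 BTU
Gas input = 985,800 / 0.95 = 1,037,684 BTU
= 1,037,684 / 100,000 = 10.38 therm
Cost = 10.38 × £1.10/therm = £11.41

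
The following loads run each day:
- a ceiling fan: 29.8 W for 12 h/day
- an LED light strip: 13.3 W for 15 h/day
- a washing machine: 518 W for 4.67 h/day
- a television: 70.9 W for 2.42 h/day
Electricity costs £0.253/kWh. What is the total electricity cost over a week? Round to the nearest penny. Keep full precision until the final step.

£5.57

ceiling fan: 29.8 W × 12 h × 7 d = 2,503 Wh = 2.503 kWh
LED light strip: 13.3 W × 15 h × 7 d = 1,396 Wh = 1.397 kWh
washing machine: 518 W × 4.67 h × 7 d = 16,933 Wh = 16.93 kWh
television: 70.9 W × 2.42 h × 7 d = 1,201 Wh = 1.201 kWh
Total energy = 2.503 + 1.397 + 16.93 + 1.201 = 22.03 kWh
Cost = 22.03 kWh × £0.253 = £5.57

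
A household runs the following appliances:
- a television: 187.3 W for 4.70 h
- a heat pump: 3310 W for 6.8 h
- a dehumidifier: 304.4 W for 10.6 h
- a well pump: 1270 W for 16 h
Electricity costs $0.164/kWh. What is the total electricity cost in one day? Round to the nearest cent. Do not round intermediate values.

television: 187.3 W × 4.70 h = 880 Wh = 0.8803 kWh
heat pump: 3310 W × 6.8 h = 22,508 Wh = 22.51 kWh
dehumidifier: 304.4 W × 10.6 h = 3,227 Wh = 3.227 kWh
well pump: 1270 W × 16 h = 20,320 Wh = 20.32 kWh
Total energy = 0.8803 + 22.51 + 3.227 + 20.32 = 46.93 kWh
Cost = 46.93 kWh × $0.164 = $7.70

$7.70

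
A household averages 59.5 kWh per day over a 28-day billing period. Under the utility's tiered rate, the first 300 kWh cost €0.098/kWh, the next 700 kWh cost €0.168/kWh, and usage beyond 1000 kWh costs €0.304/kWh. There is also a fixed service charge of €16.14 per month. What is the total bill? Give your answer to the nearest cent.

Usage = 59.5 kWh/day × 28 days = 1666 kWh
First 300 kWh × €0.098 = €29.40
Next 700 kWh × €0.168 = €117.60
Remaining 666 kWh × €0.304 = €202.46
Energy charge = €349.46; + service €16.14 = €365.60

€365.60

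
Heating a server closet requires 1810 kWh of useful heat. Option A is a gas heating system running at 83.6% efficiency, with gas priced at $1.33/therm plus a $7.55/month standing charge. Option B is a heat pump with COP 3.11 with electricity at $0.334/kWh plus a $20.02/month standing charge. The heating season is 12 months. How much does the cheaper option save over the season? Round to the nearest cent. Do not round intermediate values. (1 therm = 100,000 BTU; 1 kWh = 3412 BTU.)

Heat load = 1810 kWh × 3412 = 6,175,720 BTU
Gas: input = 6,175,720 / 0.836 = 7,387,225 BTU = 73.87 therm → 73.87 × $1.33 = $98.25; + 12 × $7.55 standing = $188.85
Heat pump: 6,175,720 BTU / 3412 = 1,810 kWh heat; / 3.11 = 582 kWh in → × $0.334 = $194.39; + 12 × $20.02 standing = $434.63
Difference = |$188.85 − $434.63| = $245.78

$245.78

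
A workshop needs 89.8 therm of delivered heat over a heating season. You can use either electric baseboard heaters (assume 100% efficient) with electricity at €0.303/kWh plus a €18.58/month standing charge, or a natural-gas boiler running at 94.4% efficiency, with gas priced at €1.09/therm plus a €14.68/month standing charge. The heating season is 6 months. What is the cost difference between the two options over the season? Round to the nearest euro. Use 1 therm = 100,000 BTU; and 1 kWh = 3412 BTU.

Heat load = 89.8 therm × 100,000 = 8,980,000 BTU
Gas: input = 8,980,000 / 0.944 = 9,512,712 BTU = 95.13 therm → 95.13 × €1.09 = €103.69; + 6 × €14.68 standing = €191.77
Electric: 8,980,000 BTU / 3412 = 2,632 kWh → × €0.303 = €797.46; + 6 × €18.58 standing = €908.94
Difference = |€191.77 − €908.94| = €717.17 ≈ €717

€717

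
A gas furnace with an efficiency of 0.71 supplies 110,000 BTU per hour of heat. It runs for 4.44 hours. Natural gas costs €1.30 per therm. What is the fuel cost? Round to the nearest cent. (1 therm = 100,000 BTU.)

€8.94

Heat delivered = 110,000 BTU/h × 4.44 h = 488,400 BTU
Gas input = 488,400 / 0.71 = 687,887 BTU
= 687,887 / 100,000 = 6.879 therm
Cost = 6.879 × €1.30/therm = €8.94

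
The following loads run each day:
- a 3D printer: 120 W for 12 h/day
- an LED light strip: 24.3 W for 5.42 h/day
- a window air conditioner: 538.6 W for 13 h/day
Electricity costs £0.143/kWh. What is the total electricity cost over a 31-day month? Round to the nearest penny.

3D printer: 120 W × 12 h × 31 d = 44,640 Wh = 44.64 kWh
LED light strip: 24.3 W × 5.42 h × 31 d = 4,083 Wh = 4.083 kWh
window air conditioner: 538.6 W × 13 h × 31 d = 217,056 Wh = 217.1 kWh
Total energy = 44.64 + 4.083 + 217.1 = 265.8 kWh
Cost = 265.8 kWh × £0.143 = £38.01

£38.01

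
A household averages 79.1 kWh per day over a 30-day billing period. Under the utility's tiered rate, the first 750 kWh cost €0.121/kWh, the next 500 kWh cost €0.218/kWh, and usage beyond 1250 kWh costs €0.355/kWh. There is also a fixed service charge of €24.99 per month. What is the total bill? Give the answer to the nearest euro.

Usage = 79.1 kWh/day × 30 days = 2373 kWh
First 750 kWh × €0.121 = €90.75
Next 500 kWh × €0.218 = €109.00
Remaining 1123 kWh × €0.355 = €398.66
Energy charge = €598.41; + service €24.99 = €623.40 ≈ €623

€623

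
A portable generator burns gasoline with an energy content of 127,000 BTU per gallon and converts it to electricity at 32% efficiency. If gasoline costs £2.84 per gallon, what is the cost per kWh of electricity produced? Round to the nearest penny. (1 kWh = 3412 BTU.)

£0.24

Electrical output per gallon = 127,000 BTU × 0.32 / 3412 BTU/kWh = 11.91 kWh
Cost per kWh = £2.84 / 11.91 kWh = £0.238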